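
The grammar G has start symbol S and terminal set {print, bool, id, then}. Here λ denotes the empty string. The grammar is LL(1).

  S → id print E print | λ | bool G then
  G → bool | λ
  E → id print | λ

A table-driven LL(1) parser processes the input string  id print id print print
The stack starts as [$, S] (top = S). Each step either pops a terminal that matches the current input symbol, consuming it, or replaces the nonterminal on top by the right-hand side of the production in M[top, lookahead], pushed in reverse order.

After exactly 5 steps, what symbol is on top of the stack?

print

step 1: stack=$ S  input=id print id print print $  — expand S → id print E print
step 2: stack=$ print E print id  input=id print id print print $  — match id
step 3: stack=$ print E print  input=print id print print $  — match print
step 4: stack=$ print E  input=id print print $  — expand E → id print
step 5: stack=$ print print id  input=id print print $  — match id
Stack after step 5: $ print print (top = print).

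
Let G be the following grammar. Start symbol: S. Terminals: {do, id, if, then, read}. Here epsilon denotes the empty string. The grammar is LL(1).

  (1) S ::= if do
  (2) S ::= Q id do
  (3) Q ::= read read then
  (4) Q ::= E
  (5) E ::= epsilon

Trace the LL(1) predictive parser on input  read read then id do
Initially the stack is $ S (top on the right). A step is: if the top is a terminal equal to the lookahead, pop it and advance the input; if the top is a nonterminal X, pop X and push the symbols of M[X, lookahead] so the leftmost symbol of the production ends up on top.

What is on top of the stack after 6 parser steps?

do

step 1: stack=$ S  input=read read then id do $  — expand S ::= Q id do
step 2: stack=$ do id Q  input=read read then id do $  — expand Q ::= read read then
step 3: stack=$ do id then read read  input=read read then id do $  — match read
step 4: stack=$ do id then read  input=read then id do $  — match read
step 5: stack=$ do id then  input=then id do $  — match then
step 6: stack=$ do id  input=id do $  — match id
Stack after step 6: $ do (top = do).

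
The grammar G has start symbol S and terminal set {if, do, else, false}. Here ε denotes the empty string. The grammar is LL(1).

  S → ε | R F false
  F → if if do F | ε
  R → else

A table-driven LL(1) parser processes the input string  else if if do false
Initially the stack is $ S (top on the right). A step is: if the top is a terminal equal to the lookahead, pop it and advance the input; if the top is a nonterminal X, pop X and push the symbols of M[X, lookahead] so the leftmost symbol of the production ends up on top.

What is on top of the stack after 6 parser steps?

     Stack               Input                  Action
  1  $ S                 else if if do false $  expand S → R F false
  2  $ false F R         else if if do false $  expand R → else
  3  $ false F else      else if if do false $  match else
  4  $ false F           if if do false $       expand F → if if do F
  5  $ false F do if if  if if do false $       match if
  6  $ false F do if     if do false $          match if
Stack after step 6: $ false F do (top = do).

do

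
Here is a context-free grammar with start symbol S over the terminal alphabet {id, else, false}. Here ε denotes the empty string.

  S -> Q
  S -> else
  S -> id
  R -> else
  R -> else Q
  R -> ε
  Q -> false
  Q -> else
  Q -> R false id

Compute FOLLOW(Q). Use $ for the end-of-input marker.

{$, false}

FIRST(R): from R->else we get {else}; from R->else Q we get {else}; from R->ε we get {ε}. So FIRST(R) = {ε, else}.
FIRST(Q): from Q->false we get {false}; from Q->else we get {else}; from Q->R false id we get {else, false}. So FIRST(Q) = {else, false}.
FIRST(S): from S->Q we get {else, false}; from S->else we get {else}; from S->id we get {id}. So FIRST(S) = {else, false, id}.
FOLLOW(S) includes $ since S is the start symbol.
FOLLOW(S): S appears on no right-hand side. Thus FOLLOW(S) = {$}.
FOLLOW(R): in Q->R false id, R is followed by false id with FIRST {false}. Thus FOLLOW(R) = {false}.
FOLLOW(Q): in S->Q, the suffix after Q is empty, so FOLLOW(Q) ⊇ FOLLOW(S) = {$}; in R->else Q, the suffix after Q is empty, so FOLLOW(Q) ⊇ FOLLOW(R) = {false}. Thus FOLLOW(Q) = {$, false}.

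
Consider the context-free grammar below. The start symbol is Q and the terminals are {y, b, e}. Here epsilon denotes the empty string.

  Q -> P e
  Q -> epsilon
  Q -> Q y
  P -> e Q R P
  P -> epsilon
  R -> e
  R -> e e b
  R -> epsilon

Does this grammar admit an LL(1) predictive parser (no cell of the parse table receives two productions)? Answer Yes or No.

FIRST(Q) = {epsilon, e, y}
FIRST(P) = {epsilon, e}
FIRST(R) = {epsilon, e}
FOLLOW(Q) = {$, e, y}
FOLLOW(P) = {e}
FOLLOW(R) = {e}
Cell M[P, e] receives both P -> e Q R P and P -> epsilon — the grammar is not LL(1).

No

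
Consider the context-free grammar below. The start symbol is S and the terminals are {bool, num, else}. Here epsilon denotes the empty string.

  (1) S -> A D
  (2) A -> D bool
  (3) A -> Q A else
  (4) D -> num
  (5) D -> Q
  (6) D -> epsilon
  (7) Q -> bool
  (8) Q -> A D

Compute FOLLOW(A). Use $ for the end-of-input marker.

{$, bool, else, num}

FIRST(S): from S->A D we get {bool, num}. So FIRST(S) = {bool, num}.
FIRST(A): from A->D bool we get {bool, num}; from A->Q A else we get {bool, num}. So FIRST(A) = {bool, num}.
FIRST(Q): from Q->bool we get {bool}; from Q->A D we get {bool, num}. So FIRST(Q) = {bool, num}.
FIRST(D): from D->num we get {num}; from D->Q we get {bool, num}; from D->epsilon we get {epsilon}. So FIRST(D) = {epsilon, bool, num}.
FOLLOW(S) includes $ since S is the start symbol.
FOLLOW(S): S appears on no right-hand side. Thus FOLLOW(S) = {$}.
FOLLOW(A): in S->A D, A is followed by D with FIRST {epsilon, bool, num}; in S->A D, the suffix after A is nullable, so FOLLOW(A) ⊇ FOLLOW(S) = {$}; in A->Q A else, A is followed by else with FIRST {else}; in Q->A D, A is followed by D with FIRST {epsilon, bool, num}; in Q->A D, the suffix after A is nullable, so FOLLOW(A) ⊇ FOLLOW(Q) = {$, bool, num}. Thus FOLLOW(A) = {$, bool, else, num}.
FOLLOW(D): in S->A D, the suffix after D is empty, so FOLLOW(D) ⊇ FOLLOW(S) = {$}; in A->D bool, D is followed by bool with FIRST {bool}; in Q->A D, the suffix after D is empty, so FOLLOW(D) ⊇ FOLLOW(Q) = {$, bool, num}. Thus FOLLOW(D) = {$, bool, num}.
FOLLOW(Q): in A->Q A else, Q is followed by A else with FIRST {bool, num}; in D->Q, the suffix after Q is empty, so FOLLOW(Q) ⊇ FOLLOW(D) = {$, bool, num}. Thus FOLLOW(Q) = {$, bool, num}.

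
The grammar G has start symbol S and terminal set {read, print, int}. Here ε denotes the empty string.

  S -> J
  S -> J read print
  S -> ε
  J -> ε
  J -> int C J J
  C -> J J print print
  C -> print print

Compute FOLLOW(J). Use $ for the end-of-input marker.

{$, int, print, read}

FIRST(J): from J->ε we get {ε}; from J->int C J J we get {int}. So FIRST(J) = {ε, int}.
FIRST(S): from S->J we get {ε, int}; from S->J read print we get {int, read}; from S->ε we get {ε}. So FIRST(S) = {ε, int, read}.
FIRST(C): from C->J J print print we get {int, print}; from C->print print we get {print}. So FIRST(C) = {int, print}.
FOLLOW(S) includes $ since S is the start symbol.
FOLLOW(S): S appears on no right-hand side. Thus FOLLOW(S) = {$}.
FOLLOW(J): in S->J, the suffix after J is empty, so FOLLOW(J) ⊇ FOLLOW(S) = {$}; in S->J read print, J is followed by read print with FIRST {read}; in J->int C J J (occurrence 1), J is followed by J with FIRST {ε, int}; in J->int C J J (occurrence 1), the suffix after J is nullable (adds nothing new); in J->int C J J (occurrence 2), the suffix after J is empty (adds nothing new); in C->J J print print (occurrence 1), J is followed by J print print with FIRST {int, print}; in C->J J print print (occurrence 2), J is followed by print print with FIRST {print}. Thus FOLLOW(J) = {$, int, print, read}.
FOLLOW(C): in J->int C J J, C is followed by J J with FIRST {ε, int}; in J->int C J J, the suffix after C is nullable, so FOLLOW(C) ⊇ FOLLOW(J) = {$, int, print, read}. Thus FOLLOW(C) = {$, int, print, read}.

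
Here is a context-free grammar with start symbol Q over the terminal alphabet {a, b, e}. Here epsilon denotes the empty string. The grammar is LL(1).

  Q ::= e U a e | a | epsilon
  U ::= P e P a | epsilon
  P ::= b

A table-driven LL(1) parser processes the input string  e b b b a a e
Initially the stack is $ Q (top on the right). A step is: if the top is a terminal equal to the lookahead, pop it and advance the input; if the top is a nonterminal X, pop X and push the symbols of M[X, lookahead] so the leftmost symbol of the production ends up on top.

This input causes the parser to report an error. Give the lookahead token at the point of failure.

b

step 1: stack=$ Q  input=e b b b a a e $  — expand Q ::= e U a e
step 2: stack=$ e a U e  input=e b b b a a e $  — match e
step 3: stack=$ e a U  input=b b b a a e $  — expand U ::= P e P a
step 4: stack=$ e a a P e P  input=b b b a a e $  — expand P ::= b
step 5: stack=$ e a a P e b  input=b b b a a e $  — match b
step 6: stack=$ e a a P e  input=b b a a e $  — error: top is terminal e but lookahead is b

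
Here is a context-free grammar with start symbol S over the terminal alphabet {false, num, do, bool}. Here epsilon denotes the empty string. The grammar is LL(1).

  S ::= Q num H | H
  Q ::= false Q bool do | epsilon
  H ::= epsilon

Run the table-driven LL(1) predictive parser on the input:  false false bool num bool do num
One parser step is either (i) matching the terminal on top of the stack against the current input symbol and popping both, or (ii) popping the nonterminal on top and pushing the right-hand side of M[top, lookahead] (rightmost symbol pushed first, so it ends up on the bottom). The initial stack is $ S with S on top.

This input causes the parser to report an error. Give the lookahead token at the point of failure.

num

     Stack                            Input                               Action
  1  $ S                              false false bool num bool do num $  expand S ::= Q num H
  2  $ H num Q                        false false bool num bool do num $  expand Q ::= false Q bool do
  3  $ H num do bool Q false          false false bool num bool do num $  match false
  4  $ H num do bool Q                false bool num bool do num $        expand Q ::= false Q bool do
  5  $ H num do bool do bool Q false  false bool num bool do num $        match false
  6  $ H num do bool do bool Q        bool num bool do num $              expand Q ::= epsilon
  7  $ H num do bool do bool          bool num bool do num $              match bool
  8  $ H num do bool do               num bool do num $                   error: top is terminal do but lookahead is num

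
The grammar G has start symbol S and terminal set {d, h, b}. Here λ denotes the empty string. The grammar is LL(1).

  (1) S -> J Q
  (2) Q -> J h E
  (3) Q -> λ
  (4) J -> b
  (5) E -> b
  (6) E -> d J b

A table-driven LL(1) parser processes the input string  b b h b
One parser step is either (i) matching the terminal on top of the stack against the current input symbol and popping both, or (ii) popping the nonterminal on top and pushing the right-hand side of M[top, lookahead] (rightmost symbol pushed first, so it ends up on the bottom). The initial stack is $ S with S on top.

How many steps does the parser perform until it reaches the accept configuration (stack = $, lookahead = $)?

9

     Stack    Input      Action
  1  $ S      b b h b $  expand S -> J Q
  2  $ Q J    b b h b $  expand J -> b
  3  $ Q b    b b h b $  match b
  4  $ Q      b h b $    expand Q -> J h E
  5  $ E h J  b h b $    expand J -> b
  6  $ E h b  b h b $    match b
  7  $ E h    h b $      match h
  8  $ E      b $        expand E -> b
  9  $ b      b $        match b
Accept reached after 9 steps.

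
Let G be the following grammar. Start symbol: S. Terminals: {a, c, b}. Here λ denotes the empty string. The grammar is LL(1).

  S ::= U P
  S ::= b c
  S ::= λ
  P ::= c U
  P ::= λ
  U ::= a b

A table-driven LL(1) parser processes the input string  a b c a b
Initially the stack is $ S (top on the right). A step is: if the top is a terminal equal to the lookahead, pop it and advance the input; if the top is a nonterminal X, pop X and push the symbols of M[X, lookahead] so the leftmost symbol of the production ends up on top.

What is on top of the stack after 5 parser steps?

c

step 1: stack=$ S  input=a b c a b $  — expand S ::= U P
step 2: stack=$ P U  input=a b c a b $  — expand U ::= a b
step 3: stack=$ P b a  input=a b c a b $  — match a
step 4: stack=$ P b  input=b c a b $  — match b
step 5: stack=$ P  input=c a b $  — expand P ::= c U
Stack after step 5: $ U c (top = c).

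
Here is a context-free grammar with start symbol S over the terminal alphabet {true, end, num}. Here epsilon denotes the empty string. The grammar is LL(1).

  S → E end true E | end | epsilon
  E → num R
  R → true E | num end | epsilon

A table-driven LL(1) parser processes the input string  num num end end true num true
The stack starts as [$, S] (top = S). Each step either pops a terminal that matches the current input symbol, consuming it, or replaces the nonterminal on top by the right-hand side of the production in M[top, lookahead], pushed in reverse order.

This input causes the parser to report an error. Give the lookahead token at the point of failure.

step 1: stack=$ S  input=num num end end true num true $  — expand S → E end true E
step 2: stack=$ E true end E  input=num num end end true num true $  — expand E → num R
step 3: stack=$ E true end R num  input=num num end end true num true $  — match num
step 4: stack=$ E true end R  input=num end end true num true $  — expand R → num end
step 5: stack=$ E true end end num  input=num end end true num true $  — match num
step 6: stack=$ E true end end  input=end end true num true $  — match end
step 7: stack=$ E true end  input=end true num true $  — match end
step 8: stack=$ E true  input=true num true $  — match true
step 9: stack=$ E  input=num true $  — expand E → num R
step 10: stack=$ R num  input=num true $  — match num
step 11: stack=$ R  input=true $  — expand R → true E
step 12: stack=$ E true  input=true $  — match true
step 13: stack=$ E  input=$  — error: M[E, $] is empty

$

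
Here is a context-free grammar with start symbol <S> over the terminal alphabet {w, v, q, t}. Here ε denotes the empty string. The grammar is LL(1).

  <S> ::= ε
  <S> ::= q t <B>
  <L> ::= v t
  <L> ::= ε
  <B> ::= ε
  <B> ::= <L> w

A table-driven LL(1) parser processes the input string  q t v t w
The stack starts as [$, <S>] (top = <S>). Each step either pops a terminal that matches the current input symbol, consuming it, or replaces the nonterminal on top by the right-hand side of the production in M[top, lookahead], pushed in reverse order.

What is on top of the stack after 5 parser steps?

v

     Stack      Input        Action
  1  $ <S>      q t v t w $  expand <S> ::= q t <B>
  2  $ <B> t q  q t v t w $  match q
  3  $ <B> t    t v t w $    match t
  4  $ <B>      v t w $      expand <B> ::= <L> w
  5  $ w <L>    v t w $      expand <L> ::= v t
Stack after step 5: $ w t v (top = v).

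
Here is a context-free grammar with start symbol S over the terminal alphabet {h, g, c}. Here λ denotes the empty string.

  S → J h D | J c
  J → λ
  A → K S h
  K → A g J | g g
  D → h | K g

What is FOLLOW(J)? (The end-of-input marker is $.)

FIRST(J) = {λ}
FIRST(S) = {c, h}  (via J h D, J c)
FIRST(A) = {g}  (via K S h)
FIRST(K) = {g}  (via A g J)
FIRST(D) = {g, h}  (via K g)
FOLLOW(S) includes $ since S is the start symbol.
FOLLOW(S): in A→K S h, S is followed by h with FIRST {h}. Thus FOLLOW(S) = {$, h}.
FOLLOW(A): in K→A g J, A is followed by g J with FIRST {g}. Thus FOLLOW(A) = {g}.
FOLLOW(K): in A→K S h, K is followed by S h with FIRST {c, h}; in D→K g, K is followed by g with FIRST {g}. Thus FOLLOW(K) = {c, g, h}.
FOLLOW(J): in S→J h D, J is followed by h D with FIRST {h}; in S→J c, J is followed by c with FIRST {c}; in K→A g J, the suffix after J is empty, so FOLLOW(J) ⊇ FOLLOW(K) = {c, g, h}. Thus FOLLOW(J) = {c, g, h}.
FOLLOW(D): in S→J h D, the suffix after D is empty, so FOLLOW(D) ⊇ FOLLOW(S) = {$, h}. Thus FOLLOW(D) = {$, h}.

{c, g, h}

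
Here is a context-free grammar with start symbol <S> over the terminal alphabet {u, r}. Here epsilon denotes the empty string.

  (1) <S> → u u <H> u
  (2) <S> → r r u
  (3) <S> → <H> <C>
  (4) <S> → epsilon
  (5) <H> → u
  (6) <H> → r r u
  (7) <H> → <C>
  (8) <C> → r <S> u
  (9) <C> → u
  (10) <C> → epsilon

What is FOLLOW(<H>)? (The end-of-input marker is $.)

{$, r, u}

FIRST(<C>) = {epsilon, r, u}
FIRST(<H>) = {epsilon, r, u}  (via <C>)
FIRST(<S>) = {epsilon, r, u}  (via <H> <C>)
FOLLOW(<S>) includes $ since <S> is the start symbol.
FOLLOW(<S>): in <C>→r <S> u, <S> is followed by u with FIRST {u}. Thus FOLLOW(<S>) = {$, u}.
FOLLOW(<H>): in <S>→u u <H> u, <H> is followed by u with FIRST {u}; in <S>→<H> <C>, <H> is followed by <C> with FIRST {epsilon, r, u}; in <S>→<H> <C>, the suffix after <H> is nullable, so FOLLOW(<H>) ⊇ FOLLOW(<S>) = {$, u}. Thus FOLLOW(<H>) = {$, r, u}.
FOLLOW(<C>): in <S>→<H> <C>, the suffix after <C> is empty, so FOLLOW(<C>) ⊇ FOLLOW(<S>) = {$, u}; in <H>→<C>, the suffix after <C> is empty, so FOLLOW(<C>) ⊇ FOLLOW(<H>) = {$, r, u}. Thus FOLLOW(<C>) = {$, r, u}.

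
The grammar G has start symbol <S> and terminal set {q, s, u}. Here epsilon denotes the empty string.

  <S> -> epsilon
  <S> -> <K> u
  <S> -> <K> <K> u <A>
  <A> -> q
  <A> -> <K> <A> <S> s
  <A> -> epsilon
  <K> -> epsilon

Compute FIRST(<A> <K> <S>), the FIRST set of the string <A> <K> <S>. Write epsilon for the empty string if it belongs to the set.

{epsilon, q, s, u}

FIRST(<K>) = {epsilon}
FIRST(<S>) = {epsilon, u}  (via <K> u, <K> <K> u <A>)
FIRST(<A>) = {epsilon, q, s, u}  (via <K> <A> <S> s)
FIRST(<A> <K> <S>): take FIRST of each symbol in turn, carrying on past any symbol whose FIRST contains epsilon; result {epsilon, q, s, u}.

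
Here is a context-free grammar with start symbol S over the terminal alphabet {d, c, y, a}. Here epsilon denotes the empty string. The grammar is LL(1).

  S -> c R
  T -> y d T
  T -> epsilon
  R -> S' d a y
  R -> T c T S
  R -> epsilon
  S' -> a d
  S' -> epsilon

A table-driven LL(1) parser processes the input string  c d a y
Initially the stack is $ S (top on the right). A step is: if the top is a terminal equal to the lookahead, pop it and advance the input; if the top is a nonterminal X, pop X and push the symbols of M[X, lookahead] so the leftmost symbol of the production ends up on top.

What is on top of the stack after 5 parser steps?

     Stack       Input      Action
  1  $ S         c d a y $  expand S -> c R
  2  $ R c       c d a y $  match c
  3  $ R         d a y $    expand R -> S' d a y
  4  $ y a d S'  d a y $    expand S' -> epsilon
  5  $ y a d     d a y $    match d
Stack after step 5: $ y a (top = a).

a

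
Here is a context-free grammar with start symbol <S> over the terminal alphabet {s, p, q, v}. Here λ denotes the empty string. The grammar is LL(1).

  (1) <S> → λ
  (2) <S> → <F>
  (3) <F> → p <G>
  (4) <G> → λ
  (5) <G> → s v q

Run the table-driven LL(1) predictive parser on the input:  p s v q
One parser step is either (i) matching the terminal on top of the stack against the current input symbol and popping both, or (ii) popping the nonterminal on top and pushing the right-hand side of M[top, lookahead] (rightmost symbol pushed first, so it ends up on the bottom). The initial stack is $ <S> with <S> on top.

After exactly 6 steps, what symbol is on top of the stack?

     Stack    Input      Action
  1  $ <S>    p s v q $  expand <S> → <F>
  2  $ <F>    p s v q $  expand <F> → p <G>
  3  $ <G> p  p s v q $  match p
  4  $ <G>    s v q $    expand <G> → s v q
  5  $ q v s  s v q $    match s
  6  $ q v    v q $      match v
Stack after step 6: $ q (top = q).

q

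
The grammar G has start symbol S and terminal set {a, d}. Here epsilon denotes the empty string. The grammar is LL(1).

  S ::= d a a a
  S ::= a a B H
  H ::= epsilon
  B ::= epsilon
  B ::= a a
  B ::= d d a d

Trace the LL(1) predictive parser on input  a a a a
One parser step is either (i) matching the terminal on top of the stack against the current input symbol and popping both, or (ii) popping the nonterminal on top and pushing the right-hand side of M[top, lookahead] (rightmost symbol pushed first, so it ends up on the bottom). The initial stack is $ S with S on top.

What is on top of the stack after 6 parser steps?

H

step 1: stack=$ S  input=a a a a $  — expand S ::= a a B H
step 2: stack=$ H B a a  input=a a a a $  — match a
step 3: stack=$ H B a  input=a a a $  — match a
step 4: stack=$ H B  input=a a $  — expand B ::= a a
step 5: stack=$ H a a  input=a a $  — match a
step 6: stack=$ H a  input=a $  — match a
Stack after step 6: $ H (top = H).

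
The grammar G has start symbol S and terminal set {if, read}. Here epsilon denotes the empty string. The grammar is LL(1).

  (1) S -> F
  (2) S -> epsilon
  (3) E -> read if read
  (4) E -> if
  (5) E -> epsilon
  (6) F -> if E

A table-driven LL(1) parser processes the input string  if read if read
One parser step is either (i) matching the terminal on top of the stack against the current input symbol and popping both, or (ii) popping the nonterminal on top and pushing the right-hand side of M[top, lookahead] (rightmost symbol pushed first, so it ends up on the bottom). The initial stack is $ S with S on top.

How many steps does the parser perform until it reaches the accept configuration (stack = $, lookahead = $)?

     Stack           Input              Action
  1  $ S             if read if read $  expand S -> F
  2  $ F             if read if read $  expand F -> if E
  3  $ E if          if read if read $  match if
  4  $ E             read if read $     expand E -> read if read
  5  $ read if read  read if read $     match read
  6  $ read if       if read $          match if
  7  $ read          read $             match read
Accept reached after 7 steps.

7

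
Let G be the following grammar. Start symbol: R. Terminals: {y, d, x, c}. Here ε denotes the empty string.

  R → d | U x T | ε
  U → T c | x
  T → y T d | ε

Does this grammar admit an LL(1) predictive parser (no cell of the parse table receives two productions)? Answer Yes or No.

FIRST(R) = {ε, c, d, x, y}
FIRST(U) = {c, x, y}
FIRST(T) = {ε, y}
FOLLOW(R) = {$}
FOLLOW(U) = {x}
FOLLOW(T) = {$, c, d}
Each cell of M receives at most one production.

Yes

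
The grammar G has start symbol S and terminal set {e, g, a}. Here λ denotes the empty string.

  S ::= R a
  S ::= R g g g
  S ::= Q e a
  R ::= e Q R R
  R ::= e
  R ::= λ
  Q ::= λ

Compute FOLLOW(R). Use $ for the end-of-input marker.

{a, e, g}

FIRST(R) = {λ, e}
FIRST(Q) = {λ}
FIRST(S) = {a, e, g}  (via R a, R g g g, Q e a)
FOLLOW(S) includes $ since S is the start symbol.
FOLLOW(S): S appears on no right-hand side. Thus FOLLOW(S) = {$}.
FOLLOW(R): in S::=R a, R is followed by a with FIRST {a}; in S::=R g g g, R is followed by g g g with FIRST {g}; in R::=e Q R R (occurrence 1), R is followed by R with FIRST {λ, e}; in R::=e Q R R (occurrence 1), the suffix after R is nullable (adds nothing new); in R::=e Q R R (occurrence 2), the suffix after R is empty (adds nothing new). Thus FOLLOW(R) = {a, e, g}.
FOLLOW(Q): in S::=Q e a, Q is followed by e a with FIRST {e}; in R::=e Q R R, Q is followed by R R with FIRST {λ, e}; in R::=e Q R R, the suffix after Q is nullable, so FOLLOW(Q) ⊇ FOLLOW(R) = {a, e, g}. Thus FOLLOW(Q) = {a, e, g}.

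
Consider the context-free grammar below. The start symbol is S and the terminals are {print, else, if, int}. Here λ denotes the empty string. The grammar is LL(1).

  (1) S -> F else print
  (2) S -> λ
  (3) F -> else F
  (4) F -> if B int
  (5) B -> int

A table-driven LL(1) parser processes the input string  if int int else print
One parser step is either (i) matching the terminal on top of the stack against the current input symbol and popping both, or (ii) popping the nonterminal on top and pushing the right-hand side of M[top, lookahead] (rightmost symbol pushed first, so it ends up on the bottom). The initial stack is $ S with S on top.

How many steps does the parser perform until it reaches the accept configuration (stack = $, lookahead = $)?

step 1: stack=$ S  input=if int int else print $  — expand S -> F else print
step 2: stack=$ print else F  input=if int int else print $  — expand F -> if B int
step 3: stack=$ print else int B if  input=if int int else print $  — match if
step 4: stack=$ print else int B  input=int int else print $  — expand B -> int
step 5: stack=$ print else int int  input=int int else print $  — match int
step 6: stack=$ print else int  input=int else print $  — match int
step 7: stack=$ print else  input=else print $  — match else
step 8: stack=$ print  input=print $  — match print
Accept reached after 8 steps.

8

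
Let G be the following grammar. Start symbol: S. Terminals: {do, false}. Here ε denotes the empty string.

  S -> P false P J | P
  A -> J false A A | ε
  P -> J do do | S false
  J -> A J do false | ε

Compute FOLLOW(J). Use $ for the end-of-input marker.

FIRST(S) = {do, false}  (via P false P J, P)
FIRST(A) = {ε, do, false}  (via J false A A)
FIRST(J) = {ε, do, false}  (via A J do false)
FIRST(P) = {do, false}  (via J do do, S false)
FOLLOW(S) includes $ since S is the start symbol.
FOLLOW(S): in P->S false, S is followed by false with FIRST {false}. Thus FOLLOW(S) = {$, false}.
FOLLOW(A): in A->J false A A (occurrence 1), A is followed by A with FIRST {ε, do, false}; in A->J false A A (occurrence 1), the suffix after A is nullable (adds nothing new); in A->J false A A (occurrence 2), the suffix after A is empty (adds nothing new); in J->A J do false, A is followed by J do false with FIRST {do, false}. Thus FOLLOW(A) = {do, false}.
FOLLOW(P): in S->P false P J (occurrence 1), P is followed by false P J with FIRST {false}; in S->P false P J (occurrence 2), P is followed by J with FIRST {ε, do, false}; in S->P false P J (occurrence 2), the suffix after P is nullable, so FOLLOW(P) ⊇ FOLLOW(S) = {$, false}; in S->P, the suffix after P is empty, so FOLLOW(P) ⊇ FOLLOW(S) = {$, false}. Thus FOLLOW(P) = {$, do, false}.
FOLLOW(J): in S->P false P J, the suffix after J is empty, so FOLLOW(J) ⊇ FOLLOW(S) = {$, false}; in A->J false A A, J is followed by false A A with FIRST {false}; in P->J do do, J is followed by do do with FIRST {do}; in J->A J do false, J is followed by do false with FIRST {do}. Thus FOLLOW(J) = {$, do, false}.

{$, do, false}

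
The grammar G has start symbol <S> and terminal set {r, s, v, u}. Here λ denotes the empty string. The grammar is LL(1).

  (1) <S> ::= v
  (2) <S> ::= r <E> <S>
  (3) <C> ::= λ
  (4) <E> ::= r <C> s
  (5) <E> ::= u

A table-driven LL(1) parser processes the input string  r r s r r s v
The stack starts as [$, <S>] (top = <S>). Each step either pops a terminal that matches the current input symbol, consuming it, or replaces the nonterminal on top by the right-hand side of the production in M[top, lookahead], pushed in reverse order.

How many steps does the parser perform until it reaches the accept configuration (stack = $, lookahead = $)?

step 1: stack=$ <S>  input=r r s r r s v $  — expand <S> ::= r <E> <S>
step 2: stack=$ <S> <E> r  input=r r s r r s v $  — match r
step 3: stack=$ <S> <E>  input=r s r r s v $  — expand <E> ::= r <C> s
step 4: stack=$ <S> s <C> r  input=r s r r s v $  — match r
step 5: stack=$ <S> s <C>  input=s r r s v $  — expand <C> ::= λ
step 6: stack=$ <S> s  input=s r r s v $  — match s
step 7: stack=$ <S>  input=r r s v $  — expand <S> ::= r <E> <S>
step 8: stack=$ <S> <E> r  input=r r s v $  — match r
step 9: stack=$ <S> <E>  input=r s v $  — expand <E> ::= r <C> s
step 10: stack=$ <S> s <C> r  input=r s v $  — match r
step 11: stack=$ <S> s <C>  input=s v $  — expand <C> ::= λ
step 12: stack=$ <S> s  input=s v $  — match s
step 13: stack=$ <S>  input=v $  — expand <S> ::= v
step 14: stack=$ v  input=v $  — match v
Accept reached after 14 steps.

14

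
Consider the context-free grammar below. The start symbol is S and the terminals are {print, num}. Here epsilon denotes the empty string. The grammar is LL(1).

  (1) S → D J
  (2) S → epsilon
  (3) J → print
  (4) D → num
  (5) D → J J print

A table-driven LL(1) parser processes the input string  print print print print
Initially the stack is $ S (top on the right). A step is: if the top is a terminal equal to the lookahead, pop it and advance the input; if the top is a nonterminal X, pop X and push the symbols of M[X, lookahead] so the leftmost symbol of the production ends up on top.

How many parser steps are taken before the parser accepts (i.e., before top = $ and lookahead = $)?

     Stack              Input                      Action
  1  $ S                print print print print $  expand S → D J
  2  $ J D              print print print print $  expand D → J J print
  3  $ J print J J      print print print print $  expand J → print
  4  $ J print J print  print print print print $  match print
  5  $ J print J        print print print $        expand J → print
  6  $ J print print    print print print $        match print
  7  $ J print          print print $              match print
  8  $ J                print $                    expand J → print
  9  $ print            print $                    match print
Accept reached after 9 steps.

9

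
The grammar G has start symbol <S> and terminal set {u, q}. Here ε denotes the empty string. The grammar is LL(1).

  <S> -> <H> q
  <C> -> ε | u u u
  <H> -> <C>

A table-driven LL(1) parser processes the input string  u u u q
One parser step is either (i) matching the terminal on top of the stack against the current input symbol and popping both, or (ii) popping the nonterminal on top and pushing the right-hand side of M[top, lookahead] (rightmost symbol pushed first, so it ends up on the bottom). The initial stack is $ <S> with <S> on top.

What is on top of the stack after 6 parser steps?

q

step 1: stack=$ <S>  input=u u u q $  — expand <S> -> <H> q
step 2: stack=$ q <H>  input=u u u q $  — expand <H> -> <C>
step 3: stack=$ q <C>  input=u u u q $  — expand <C> -> u u u
step 4: stack=$ q u u u  input=u u u q $  — match u
step 5: stack=$ q u u  input=u u q $  — match u
step 6: stack=$ q u  input=u q $  — match u
Stack after step 6: $ q (top = q).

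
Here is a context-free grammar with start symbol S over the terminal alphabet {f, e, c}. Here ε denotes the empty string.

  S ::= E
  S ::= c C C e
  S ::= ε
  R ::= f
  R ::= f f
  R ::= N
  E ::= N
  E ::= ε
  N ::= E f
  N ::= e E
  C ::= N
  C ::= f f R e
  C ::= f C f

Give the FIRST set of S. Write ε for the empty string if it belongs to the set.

FIRST(S): from S::=E we get {ε, e, f}; from S::=c C C e we get {c}; from S::=ε we get {ε}. So FIRST(S) = {ε, c, e, f}.
FIRST(R): from R::=f we get {f}; from R::=f f we get {f}; from R::=N we get {e, f}. So FIRST(R) = {e, f}.
FIRST(E): from E::=N we get {e, f}; from E::=ε we get {ε}. So FIRST(E) = {ε, e, f}.
FIRST(N): from N::=E f we get {e, f}; from N::=e E we get {e}. So FIRST(N) = {e, f}.
FIRST(C): from C::=N we get {e, f}; from C::=f f R e we get {f}; from C::=f C f we get {f}. So FIRST(C) = {e, f}.

{ε, c, e, f}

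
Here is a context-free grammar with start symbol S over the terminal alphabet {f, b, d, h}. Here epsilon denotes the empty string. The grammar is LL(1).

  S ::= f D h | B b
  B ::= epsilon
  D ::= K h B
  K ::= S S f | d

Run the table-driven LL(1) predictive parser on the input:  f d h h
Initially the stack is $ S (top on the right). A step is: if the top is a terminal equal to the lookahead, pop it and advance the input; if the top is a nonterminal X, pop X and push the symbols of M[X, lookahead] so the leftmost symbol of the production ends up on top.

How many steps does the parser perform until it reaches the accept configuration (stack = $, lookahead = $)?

step 1: stack=$ S  input=f d h h $  — expand S ::= f D h
step 2: stack=$ h D f  input=f d h h $  — match f
step 3: stack=$ h D  input=d h h $  — expand D ::= K h B
step 4: stack=$ h B h K  input=d h h $  — expand K ::= d
step 5: stack=$ h B h d  input=d h h $  — match d
step 6: stack=$ h B h  input=h h $  — match h
step 7: stack=$ h B  input=h $  — expand B ::= epsilon
step 8: stack=$ h  input=h $  — match h
Accept reached after 8 steps.

8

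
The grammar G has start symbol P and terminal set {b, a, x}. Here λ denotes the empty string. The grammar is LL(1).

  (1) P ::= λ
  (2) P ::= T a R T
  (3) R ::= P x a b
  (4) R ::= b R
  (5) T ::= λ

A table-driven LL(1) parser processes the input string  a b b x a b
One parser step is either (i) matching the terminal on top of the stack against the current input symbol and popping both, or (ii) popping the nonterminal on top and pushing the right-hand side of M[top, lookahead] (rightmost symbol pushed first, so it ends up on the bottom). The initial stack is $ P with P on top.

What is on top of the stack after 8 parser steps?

     Stack      Input          Action
  1  $ P        a b b x a b $  expand P ::= T a R T
  2  $ T R a T  a b b x a b $  expand T ::= λ
  3  $ T R a    a b b x a b $  match a
  4  $ T R      b b x a b $    expand R ::= b R
  5  $ T R b    b b x a b $    match b
  6  $ T R      b x a b $      expand R ::= b R
  7  $ T R b    b x a b $      match b
  8  $ T R      x a b $        expand R ::= P x a b
Stack after step 8: $ T b a x P (top = P).

P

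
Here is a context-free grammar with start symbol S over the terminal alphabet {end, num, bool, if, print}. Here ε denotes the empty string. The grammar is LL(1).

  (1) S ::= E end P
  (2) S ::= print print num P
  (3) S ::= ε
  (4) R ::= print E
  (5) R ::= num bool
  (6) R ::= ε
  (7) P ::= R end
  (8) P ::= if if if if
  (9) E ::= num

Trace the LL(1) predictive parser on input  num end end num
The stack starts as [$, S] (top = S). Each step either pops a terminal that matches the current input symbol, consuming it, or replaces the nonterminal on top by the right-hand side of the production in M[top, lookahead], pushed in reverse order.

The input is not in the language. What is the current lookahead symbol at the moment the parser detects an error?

     Stack        Input              Action
  1  $ S          num end end num $  expand S ::= E end P
  2  $ P end E    num end end num $  expand E ::= num
  3  $ P end num  num end end num $  match num
  4  $ P end      end end num $      match end
  5  $ P          end num $          expand P ::= R end
  6  $ end R      end num $          expand R ::= ε
  7  $ end        end num $          match end
  8  $            num $              error: stack empty but input remains

num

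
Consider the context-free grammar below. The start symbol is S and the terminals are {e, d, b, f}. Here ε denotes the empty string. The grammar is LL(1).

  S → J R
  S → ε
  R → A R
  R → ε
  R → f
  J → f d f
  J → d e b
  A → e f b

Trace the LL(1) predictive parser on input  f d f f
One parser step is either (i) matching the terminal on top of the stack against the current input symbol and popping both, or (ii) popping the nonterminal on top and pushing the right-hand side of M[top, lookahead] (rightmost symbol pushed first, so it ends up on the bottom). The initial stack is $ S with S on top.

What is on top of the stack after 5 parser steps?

step 1: stack=$ S  input=f d f f $  — expand S → J R
step 2: stack=$ R J  input=f d f f $  — expand J → f d f
step 3: stack=$ R f d f  input=f d f f $  — match f
step 4: stack=$ R f d  input=d f f $  — match d
step 5: stack=$ R f  input=f f $  — match f
Stack after step 5: $ R (top = R).

R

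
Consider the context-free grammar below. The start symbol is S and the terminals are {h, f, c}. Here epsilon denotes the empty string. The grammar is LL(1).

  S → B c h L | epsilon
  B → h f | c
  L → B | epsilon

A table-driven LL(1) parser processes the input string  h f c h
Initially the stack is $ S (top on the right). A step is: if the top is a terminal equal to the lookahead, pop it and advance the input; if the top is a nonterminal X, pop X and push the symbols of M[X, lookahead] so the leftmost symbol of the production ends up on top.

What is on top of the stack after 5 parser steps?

h

step 1: stack=$ S  input=h f c h $  — expand S → B c h L
step 2: stack=$ L h c B  input=h f c h $  — expand B → h f
step 3: stack=$ L h c f h  input=h f c h $  — match h
step 4: stack=$ L h c f  input=f c h $  — match f
step 5: stack=$ L h c  input=c h $  — match c
Stack after step 5: $ L h (top = h).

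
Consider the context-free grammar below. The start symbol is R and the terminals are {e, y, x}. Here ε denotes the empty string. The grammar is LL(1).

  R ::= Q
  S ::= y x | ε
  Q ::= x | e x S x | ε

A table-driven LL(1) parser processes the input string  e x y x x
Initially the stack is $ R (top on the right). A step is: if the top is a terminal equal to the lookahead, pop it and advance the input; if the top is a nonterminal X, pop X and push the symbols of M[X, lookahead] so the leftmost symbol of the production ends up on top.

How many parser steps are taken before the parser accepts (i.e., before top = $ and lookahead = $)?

8

step 1: stack=$ R  input=e x y x x $  — expand R ::= Q
step 2: stack=$ Q  input=e x y x x $  — expand Q ::= e x S x
step 3: stack=$ x S x e  input=e x y x x $  — match e
step 4: stack=$ x S x  input=x y x x $  — match x
step 5: stack=$ x S  input=y x x $  — expand S ::= y x
step 6: stack=$ x x y  input=y x x $  — match y
step 7: stack=$ x x  input=x x $  — match x
step 8: stack=$ x  input=x $  — match x
Accept reached after 8 steps.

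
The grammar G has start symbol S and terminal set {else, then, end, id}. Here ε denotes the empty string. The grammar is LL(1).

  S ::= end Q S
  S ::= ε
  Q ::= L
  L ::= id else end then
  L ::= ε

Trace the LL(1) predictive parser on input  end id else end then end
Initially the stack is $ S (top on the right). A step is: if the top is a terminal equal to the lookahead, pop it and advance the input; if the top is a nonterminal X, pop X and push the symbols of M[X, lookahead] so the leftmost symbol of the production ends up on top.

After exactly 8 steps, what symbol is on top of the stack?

S

     Stack                 Input                       Action
  1  $ S                   end id else end then end $  expand S ::= end Q S
  2  $ S Q end             end id else end then end $  match end
  3  $ S Q                 id else end then end $      expand Q ::= L
  4  $ S L                 id else end then end $      expand L ::= id else end then
  5  $ S then end else id  id else end then end $      match id
  6  $ S then end else     else end then end $         match else
  7  $ S then end          end then end $              match end
  8  $ S then              then end $                  match then
Stack after step 8: $ S (top = S).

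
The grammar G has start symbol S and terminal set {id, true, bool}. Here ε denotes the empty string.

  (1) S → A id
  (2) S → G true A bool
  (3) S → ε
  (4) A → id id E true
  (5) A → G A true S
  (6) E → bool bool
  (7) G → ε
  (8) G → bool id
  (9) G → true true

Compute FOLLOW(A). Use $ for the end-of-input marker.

{bool, id, true}

FIRST(E) = {bool}
FIRST(G) = {ε, bool, true}
FIRST(A) = {bool, id, true}  (via G A true S)
FIRST(S) = {ε, bool, id, true}  (via A id, G true A bool)
FOLLOW(S) includes $ since S is the start symbol.
FOLLOW(A): in S→A id, A is followed by id with FIRST {id}; in S→G true A bool, A is followed by bool with FIRST {bool}; in A→G A true S, A is followed by true S with FIRST {true}. Thus FOLLOW(A) = {bool, id, true}.
FOLLOW(S): in A→G A true S, the suffix after S is empty, so FOLLOW(S) ⊇ FOLLOW(A) = {bool, id, true}. Thus FOLLOW(S) = {$, bool, id, true}.
FOLLOW(E): in A→id id E true, E is followed by true with FIRST {true}. Thus FOLLOW(E) = {true}.
FOLLOW(G): in S→G true A bool, G is followed by true A bool with FIRST {true}; in A→G A true S, G is followed by A true S with FIRST {bool, id, true}. Thus FOLLOW(G) = {bool, id, true}.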